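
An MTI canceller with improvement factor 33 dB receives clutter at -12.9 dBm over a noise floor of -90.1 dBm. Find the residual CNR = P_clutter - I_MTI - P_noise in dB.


CNR = -12.9 - 33 - (-90.1) = 44.2 dB

44.2 dB


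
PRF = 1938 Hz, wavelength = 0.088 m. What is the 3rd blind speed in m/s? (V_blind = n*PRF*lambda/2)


V_blind = 3 * 1938 * 0.088 / 2 = 255.8 m/s

255.8 m/s


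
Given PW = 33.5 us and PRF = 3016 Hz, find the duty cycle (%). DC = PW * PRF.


DC = 33.5e-6 * 3016 * 100 = 10.1%

10.1%


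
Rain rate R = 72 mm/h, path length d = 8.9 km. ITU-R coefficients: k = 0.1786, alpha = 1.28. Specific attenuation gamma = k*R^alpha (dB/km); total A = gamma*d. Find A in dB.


gamma = 0.1786 * 72^1.28 = 42.58602 dB/km
A = 42.58602 * 8.9 = 379.02 dB

379.02 dB


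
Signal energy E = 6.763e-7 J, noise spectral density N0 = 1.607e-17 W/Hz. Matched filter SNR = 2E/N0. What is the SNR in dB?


SNR_lin = 2 * 6.763e-7 / 1.607e-17 = 8.417e10
SNR_dB = 10*log10(8.417e10) = 109.3 dB

109.3 dB


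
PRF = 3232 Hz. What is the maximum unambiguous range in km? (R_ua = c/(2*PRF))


R_ua = 3e8 / (2 * 3232) = 46410.9 m = 46.4 km

46.4 km


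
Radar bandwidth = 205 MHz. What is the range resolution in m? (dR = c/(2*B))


dR = 3e8 / (2 * 205000000.0) = 0.73 m

0.73 m


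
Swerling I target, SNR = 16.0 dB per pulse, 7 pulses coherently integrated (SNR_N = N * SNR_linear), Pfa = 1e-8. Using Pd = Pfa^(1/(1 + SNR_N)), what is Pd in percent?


SNR_lin = 10^(16.0/10) = 39.81072
SNR_N = 7 * 39.81072 = 278.67504
1/(1 + SNR_N) = 1/279.67504 = 0.0035756
Pd = (1e-8)^0.0035756 = 0.93626
Pd = 93.6%

93.6%


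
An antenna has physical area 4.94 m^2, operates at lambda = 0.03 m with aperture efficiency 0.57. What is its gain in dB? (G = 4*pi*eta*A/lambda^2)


G_linear = 4*pi*0.57*4.94/0.03^2 = 39315.98
G_dB = 10*log10(39315.98) = 45.9 dB

45.9 dB


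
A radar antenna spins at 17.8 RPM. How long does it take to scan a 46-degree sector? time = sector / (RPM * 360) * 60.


t = 46 / (17.8 * 360) * 60 = 0.43 s

0.43 s


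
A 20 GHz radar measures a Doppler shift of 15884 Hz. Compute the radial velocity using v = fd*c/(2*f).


v = 15884 * 3e8 / (2 * 20000000000.0) = 119.1 m/s

119.1 m/s


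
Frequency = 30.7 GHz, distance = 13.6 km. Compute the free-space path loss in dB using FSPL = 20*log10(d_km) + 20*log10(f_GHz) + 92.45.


20*log10(13.6) = 22.67
20*log10(30.7) = 29.74
FSPL = 144.9 dB

144.9 dB


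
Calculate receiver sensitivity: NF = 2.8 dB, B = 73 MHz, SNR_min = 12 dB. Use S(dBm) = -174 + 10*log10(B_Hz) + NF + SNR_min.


10*log10(73000000.0) = 78.63
S = -174 + 78.63 + 2.8 + 12 = -80.6 dBm

-80.6 dBm


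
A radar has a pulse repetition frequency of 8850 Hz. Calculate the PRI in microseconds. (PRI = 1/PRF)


PRI = 1/8850 = 0.0001129944 s = 113.0 us

113.0 us


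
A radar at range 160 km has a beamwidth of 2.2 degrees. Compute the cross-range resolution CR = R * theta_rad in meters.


BW_rad = 0.038397244
CR = 160000 * 0.038397244 = 6143.6 m

6143.6 m


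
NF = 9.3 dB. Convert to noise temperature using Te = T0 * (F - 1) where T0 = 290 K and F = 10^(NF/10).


NF_lin = 10^(9.3/10) = 8.51138
Te = 290 * (8.51138 - 1) = 2178.3 K

2178.3 K


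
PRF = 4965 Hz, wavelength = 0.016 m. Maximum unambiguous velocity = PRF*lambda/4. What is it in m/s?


V_ua = 4965 * 0.016 / 4 = 19.9 m/s

19.9 m/s


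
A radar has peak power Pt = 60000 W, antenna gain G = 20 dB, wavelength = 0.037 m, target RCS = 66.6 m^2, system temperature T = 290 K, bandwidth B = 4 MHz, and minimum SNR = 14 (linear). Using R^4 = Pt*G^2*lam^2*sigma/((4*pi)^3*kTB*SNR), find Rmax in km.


G_lin = 10^(20/10) = 100.0
R^4 = 60000 * 100.0^2 * 0.037^2 * 66.6 / ((4*pi)^3 * 1.38e-23 * 290 * 4000000.0 * 14)
R^4 = 1.23008e17 m^4
R_max = (1.23008e17)^(1/4) = 18727.7 m = 18.7 km

18.7 km


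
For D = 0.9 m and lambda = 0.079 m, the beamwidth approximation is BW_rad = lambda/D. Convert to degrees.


BW_rad = 0.079 / 0.9 = 0.087778
BW_deg = 5.03 degrees

5.03 degrees


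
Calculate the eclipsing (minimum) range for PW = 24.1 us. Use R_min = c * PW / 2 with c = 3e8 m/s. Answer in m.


R_min = 3e8 * 24.1e-6 / 2 = 3615.0 m

3615.0 m


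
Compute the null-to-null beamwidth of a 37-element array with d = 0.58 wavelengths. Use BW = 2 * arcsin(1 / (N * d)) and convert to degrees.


1/(N*d) = 1/(37*0.58) = 0.046598
BW = 2*arcsin(0.046598) = 5.3 degrees

5.3 degrees


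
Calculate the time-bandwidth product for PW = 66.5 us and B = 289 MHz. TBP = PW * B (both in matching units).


TBP = 66.5 * 289 = 19218.5

19218.5


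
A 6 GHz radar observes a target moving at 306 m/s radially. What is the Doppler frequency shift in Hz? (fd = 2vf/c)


fd = 2 * 306 * 6000000000.0 / 3e8 = 12240.0 Hz

12240.0 Hz


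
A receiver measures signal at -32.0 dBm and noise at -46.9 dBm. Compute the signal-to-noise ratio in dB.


SNR = -32.0 - (-46.9) = 14.9 dB

14.9 dB


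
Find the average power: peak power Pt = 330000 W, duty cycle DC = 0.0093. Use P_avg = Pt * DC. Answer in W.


P_avg = 330000 * 0.0093 = 3069.0 W

3069.0 W


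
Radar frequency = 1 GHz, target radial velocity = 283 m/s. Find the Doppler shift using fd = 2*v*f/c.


fd = 2 * 283 * 1000000000.0 / 3e8 = 1886.7 Hz

1886.7 Hz


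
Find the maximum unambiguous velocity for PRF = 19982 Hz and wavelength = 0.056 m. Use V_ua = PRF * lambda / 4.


V_ua = 19982 * 0.056 / 4 = 279.7 m/s

279.7 m/s


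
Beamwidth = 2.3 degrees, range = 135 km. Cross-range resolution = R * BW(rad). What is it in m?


BW_rad = 0.040142573
CR = 135000 * 0.040142573 = 5419.2 m

5419.2 m


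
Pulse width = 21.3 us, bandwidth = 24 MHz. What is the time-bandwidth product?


TBP = 21.3 * 24 = 511.2

511.2


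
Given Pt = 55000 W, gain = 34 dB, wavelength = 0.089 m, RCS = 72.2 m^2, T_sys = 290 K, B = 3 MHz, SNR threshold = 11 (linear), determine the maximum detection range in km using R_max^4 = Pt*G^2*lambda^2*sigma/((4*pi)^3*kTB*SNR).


G_lin = 10^(34/10) = 2511.886432
R^4 = 55000 * 2511.886432^2 * 0.089^2 * 72.2 / ((4*pi)^3 * 1.38e-23 * 290 * 3000000.0 * 11)
R^4 = 7.57285e20 m^4
R_max = (7.57285e20)^(1/4) = 165887.9 m = 165.9 km

165.9 km


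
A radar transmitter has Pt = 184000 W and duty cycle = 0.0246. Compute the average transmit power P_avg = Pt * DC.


P_avg = 184000 * 0.0246 = 4526.4 W

4526.4 W


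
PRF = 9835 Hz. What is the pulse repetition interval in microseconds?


PRI = 1/9835 = 0.0001016777 s = 101.7 us

101.7 us


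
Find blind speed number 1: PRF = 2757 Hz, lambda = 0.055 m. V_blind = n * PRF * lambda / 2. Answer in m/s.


V_blind = 1 * 2757 * 0.055 / 2 = 75.8 m/s

75.8 m/s


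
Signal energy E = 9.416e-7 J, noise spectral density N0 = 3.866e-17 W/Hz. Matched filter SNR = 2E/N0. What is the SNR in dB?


SNR_lin = 2 * 9.416e-7 / 3.866e-17 = 4.871e10
SNR_dB = 10*log10(4.871e10) = 106.9 dB

106.9 dB


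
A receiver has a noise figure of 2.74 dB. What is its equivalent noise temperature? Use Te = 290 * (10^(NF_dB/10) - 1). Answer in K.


NF_lin = 10^(2.74/10) = 1.879317
Te = 290 * (1.879317 - 1) = 255.0 K

255.0 K


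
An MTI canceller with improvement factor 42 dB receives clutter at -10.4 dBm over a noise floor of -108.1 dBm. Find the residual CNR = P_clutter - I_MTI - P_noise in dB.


CNR = -10.4 - 42 - (-108.1) = 55.7 dB

55.7 dB


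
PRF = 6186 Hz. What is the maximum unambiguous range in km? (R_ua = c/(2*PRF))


R_ua = 3e8 / (2 * 6186) = 24248.3 m = 24.2 km

24.2 km


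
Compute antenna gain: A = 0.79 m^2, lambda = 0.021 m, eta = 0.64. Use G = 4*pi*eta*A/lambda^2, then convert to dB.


G_linear = 4*pi*0.64*0.79/0.021^2 = 14407.16
G_dB = 10*log10(14407.16) = 41.6 dB

41.6 dB


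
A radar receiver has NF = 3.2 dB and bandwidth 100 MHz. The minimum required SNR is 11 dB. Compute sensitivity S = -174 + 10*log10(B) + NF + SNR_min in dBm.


10*log10(100000000.0) = 80.0
S = -174 + 80.0 + 3.2 + 11 = -79.8 dBm

-79.8 dBm


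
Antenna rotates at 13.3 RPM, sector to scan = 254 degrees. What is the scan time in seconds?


t = 254 / (13.3 * 360) * 60 = 3.18 s

3.18 s


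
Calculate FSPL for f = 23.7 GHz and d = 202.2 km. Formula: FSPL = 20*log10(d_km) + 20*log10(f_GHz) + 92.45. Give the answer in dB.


20*log10(202.2) = 46.12
20*log10(23.7) = 27.49
FSPL = 166.1 dB

166.1 dB


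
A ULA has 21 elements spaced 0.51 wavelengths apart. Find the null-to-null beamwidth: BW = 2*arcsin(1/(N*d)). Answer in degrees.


1/(N*d) = 1/(21*0.51) = 0.093371
BW = 2*arcsin(0.093371) = 10.7 degrees

10.7 degrees


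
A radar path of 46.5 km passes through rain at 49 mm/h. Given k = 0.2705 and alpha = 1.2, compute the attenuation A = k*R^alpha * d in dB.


gamma = 0.2705 * 49^1.2 = 28.867061 dB/km
A = 28.867061 * 46.5 = 1342.32 dB

1342.32 dB


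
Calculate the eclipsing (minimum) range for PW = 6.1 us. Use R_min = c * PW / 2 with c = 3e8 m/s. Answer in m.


R_min = 3e8 * 6.1e-6 / 2 = 915.0 m

915.0 m


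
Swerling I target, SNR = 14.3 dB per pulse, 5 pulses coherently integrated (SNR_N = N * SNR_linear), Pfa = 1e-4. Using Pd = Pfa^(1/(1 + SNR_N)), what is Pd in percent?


SNR_lin = 10^(14.3/10) = 26.91535
SNR_N = 5 * 26.91535 = 134.57675
1/(1 + SNR_N) = 1/135.57675 = 0.0073759
Pd = (1e-4)^0.0073759 = 0.93432
Pd = 93.4%

93.4%


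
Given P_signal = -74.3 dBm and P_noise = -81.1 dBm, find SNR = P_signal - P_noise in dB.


SNR = -74.3 - (-81.1) = 6.8 dB

6.8 dB


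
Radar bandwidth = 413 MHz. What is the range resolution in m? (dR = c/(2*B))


dR = 3e8 / (2 * 413000000.0) = 0.36 m

0.36 m


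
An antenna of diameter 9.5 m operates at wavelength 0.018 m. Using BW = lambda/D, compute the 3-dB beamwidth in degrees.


BW_rad = 0.018 / 9.5 = 0.001895
BW_deg = 0.11 degrees

0.11 degrees


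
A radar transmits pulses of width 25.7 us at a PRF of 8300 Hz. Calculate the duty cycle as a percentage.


DC = 25.7e-6 * 8300 * 100 = 21.33%

21.33%


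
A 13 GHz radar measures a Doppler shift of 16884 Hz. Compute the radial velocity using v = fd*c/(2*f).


v = 16884 * 3e8 / (2 * 13000000000.0) = 194.8 m/s

194.8 m/s


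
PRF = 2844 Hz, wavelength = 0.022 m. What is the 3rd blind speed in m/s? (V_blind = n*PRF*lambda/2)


V_blind = 3 * 2844 * 0.022 / 2 = 93.9 m/s

93.9 m/s


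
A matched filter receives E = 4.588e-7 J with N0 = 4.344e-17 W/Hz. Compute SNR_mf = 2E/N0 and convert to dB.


SNR_lin = 2 * 4.588e-7 / 4.344e-17 = 2.112e10
SNR_dB = 10*log10(2.112e10) = 103.2 dB

103.2 dB


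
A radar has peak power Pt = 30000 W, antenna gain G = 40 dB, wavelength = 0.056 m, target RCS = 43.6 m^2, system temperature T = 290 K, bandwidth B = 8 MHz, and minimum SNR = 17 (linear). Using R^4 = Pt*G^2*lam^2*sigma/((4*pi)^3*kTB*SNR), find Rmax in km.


G_lin = 10^(40/10) = 10000.0
R^4 = 30000 * 10000.0^2 * 0.056^2 * 43.6 / ((4*pi)^3 * 1.38e-23 * 290 * 8000000.0 * 17)
R^4 = 3.79785e20 m^4
R_max = (3.79785e20)^(1/4) = 139599.7 m = 139.6 km

139.6 km


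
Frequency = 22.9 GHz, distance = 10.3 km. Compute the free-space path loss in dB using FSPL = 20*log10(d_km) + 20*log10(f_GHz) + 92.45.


20*log10(10.3) = 20.26
20*log10(22.9) = 27.2
FSPL = 139.9 dB

139.9 dB


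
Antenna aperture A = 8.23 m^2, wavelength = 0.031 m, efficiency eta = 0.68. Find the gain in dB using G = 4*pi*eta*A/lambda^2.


G_linear = 4*pi*0.68*8.23/0.031^2 = 73180.48
G_dB = 10*log10(73180.48) = 48.6 dB

48.6 dB


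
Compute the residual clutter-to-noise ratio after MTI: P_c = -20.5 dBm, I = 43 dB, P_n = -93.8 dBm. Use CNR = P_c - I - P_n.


CNR = -20.5 - 43 - (-93.8) = 30.3 dB

30.3 dB


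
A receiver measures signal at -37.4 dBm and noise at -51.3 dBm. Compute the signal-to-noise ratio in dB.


SNR = -37.4 - (-51.3) = 13.9 dB

13.9 dB


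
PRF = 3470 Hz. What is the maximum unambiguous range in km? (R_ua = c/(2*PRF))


R_ua = 3e8 / (2 * 3470) = 43227.7 m = 43.2 km

43.2 km


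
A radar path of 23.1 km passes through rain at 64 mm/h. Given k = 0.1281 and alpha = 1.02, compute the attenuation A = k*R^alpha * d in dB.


gamma = 0.1281 * 64^1.02 = 8.909487 dB/km
A = 8.909487 * 23.1 = 205.81 dB

205.81 dB


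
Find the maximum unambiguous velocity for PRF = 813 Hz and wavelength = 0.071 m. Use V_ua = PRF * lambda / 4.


V_ua = 813 * 0.071 / 4 = 14.4 m/s

14.4 m/s


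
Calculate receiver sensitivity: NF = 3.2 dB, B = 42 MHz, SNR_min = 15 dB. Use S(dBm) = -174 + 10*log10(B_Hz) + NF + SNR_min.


10*log10(42000000.0) = 76.23
S = -174 + 76.23 + 3.2 + 15 = -79.6 dBm

-79.6 dBm


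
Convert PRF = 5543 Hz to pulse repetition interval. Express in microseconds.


PRI = 1/5543 = 0.0001804077 s = 180.4 us

180.4 us


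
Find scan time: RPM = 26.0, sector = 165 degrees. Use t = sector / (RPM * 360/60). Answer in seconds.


t = 165 / (26.0 * 360) * 60 = 1.06 s

1.06 s


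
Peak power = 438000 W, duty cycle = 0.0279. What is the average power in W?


P_avg = 438000 * 0.0279 = 12220.2 W

12220.2 W


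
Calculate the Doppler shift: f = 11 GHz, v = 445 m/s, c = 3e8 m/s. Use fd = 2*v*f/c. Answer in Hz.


fd = 2 * 445 * 11000000000.0 / 3e8 = 32633.3 Hz

32633.3 Hz


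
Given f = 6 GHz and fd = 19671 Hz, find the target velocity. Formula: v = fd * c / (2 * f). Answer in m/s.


v = 19671 * 3e8 / (2 * 6000000000.0) = 491.8 m/s

491.8 m/s


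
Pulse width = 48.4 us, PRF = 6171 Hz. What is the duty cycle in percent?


DC = 48.4e-6 * 6171 * 100 = 29.87%

29.87%


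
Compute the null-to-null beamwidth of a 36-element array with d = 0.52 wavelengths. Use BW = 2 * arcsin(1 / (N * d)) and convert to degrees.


1/(N*d) = 1/(36*0.52) = 0.053419
BW = 2*arcsin(0.053419) = 6.1 degrees

6.1 degrees


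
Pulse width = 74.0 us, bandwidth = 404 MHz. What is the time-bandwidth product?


TBP = 74.0 * 404 = 29896.0

29896.0


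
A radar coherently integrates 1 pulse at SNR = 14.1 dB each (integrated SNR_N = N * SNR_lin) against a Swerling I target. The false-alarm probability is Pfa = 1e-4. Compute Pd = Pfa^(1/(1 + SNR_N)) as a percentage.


SNR_lin = 10^(14.1/10) = 25.70396
SNR_N = 1 * 25.70396 = 25.70396
1/(1 + SNR_N) = 1/26.70396 = 0.0374476
Pd = (1e-4)^0.0374476 = 0.70829
Pd = 70.8%

70.8%


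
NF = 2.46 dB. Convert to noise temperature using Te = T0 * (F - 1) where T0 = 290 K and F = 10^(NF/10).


NF_lin = 10^(2.46/10) = 1.761976
Te = 290 * (1.761976 - 1) = 221.0 K

221.0 K


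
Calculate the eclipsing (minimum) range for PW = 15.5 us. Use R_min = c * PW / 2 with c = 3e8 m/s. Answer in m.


R_min = 3e8 * 15.5e-6 / 2 = 2325.0 m

2325.0 m


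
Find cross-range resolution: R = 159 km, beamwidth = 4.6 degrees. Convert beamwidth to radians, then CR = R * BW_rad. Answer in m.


BW_rad = 0.080285146
CR = 159000 * 0.080285146 = 12765.3 m

12765.3 m


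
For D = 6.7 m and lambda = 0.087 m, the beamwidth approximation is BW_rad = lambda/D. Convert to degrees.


BW_rad = 0.087 / 6.7 = 0.012985
BW_deg = 0.74 degrees

0.74 degrees


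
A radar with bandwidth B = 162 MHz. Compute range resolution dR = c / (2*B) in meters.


dR = 3e8 / (2 * 162000000.0) = 0.93 m

0.93 m


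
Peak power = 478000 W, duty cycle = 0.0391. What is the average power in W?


P_avg = 478000 * 0.0391 = 18689.8 W

18689.8 W


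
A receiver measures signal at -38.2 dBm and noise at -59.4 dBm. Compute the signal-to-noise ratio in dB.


SNR = -38.2 - (-59.4) = 21.2 dB

21.2 dB


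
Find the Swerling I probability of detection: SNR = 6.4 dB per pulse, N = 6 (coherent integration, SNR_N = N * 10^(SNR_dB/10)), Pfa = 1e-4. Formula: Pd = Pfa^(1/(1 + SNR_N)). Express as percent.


SNR_lin = 10^(6.4/10) = 4.36516
SNR_N = 6 * 4.36516 = 26.19096
1/(1 + SNR_N) = 1/27.19096 = 0.0367769
Pd = (1e-4)^0.0367769 = 0.71268
Pd = 71.3%

71.3%


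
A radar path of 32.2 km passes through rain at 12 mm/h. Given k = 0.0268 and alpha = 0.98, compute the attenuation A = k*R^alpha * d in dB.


gamma = 0.0268 * 12^0.98 = 0.306008 dB/km
A = 0.306008 * 32.2 = 9.85 dB

9.85 dB


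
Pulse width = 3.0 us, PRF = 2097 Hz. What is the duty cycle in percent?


DC = 3.0e-6 * 2097 * 100 = 0.63%

0.63%


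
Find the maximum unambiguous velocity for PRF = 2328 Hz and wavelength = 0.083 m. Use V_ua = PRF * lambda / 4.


V_ua = 2328 * 0.083 / 4 = 48.3 m/s

48.3 m/s


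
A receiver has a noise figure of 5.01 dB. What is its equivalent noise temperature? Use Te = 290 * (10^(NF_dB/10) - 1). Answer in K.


NF_lin = 10^(5.01/10) = 3.169567
Te = 290 * (3.169567 - 1) = 629.2 K

629.2 K


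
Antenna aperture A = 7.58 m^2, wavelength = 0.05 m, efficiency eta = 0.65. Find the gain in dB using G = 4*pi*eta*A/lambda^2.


G_linear = 4*pi*0.65*7.58/0.05^2 = 24765.8
G_dB = 10*log10(24765.8) = 43.9 dB

43.9 dB


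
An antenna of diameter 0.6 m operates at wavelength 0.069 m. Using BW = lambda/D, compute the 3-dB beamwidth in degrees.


BW_rad = 0.069 / 0.6 = 0.115
BW_deg = 6.59 degrees

6.59 degrees


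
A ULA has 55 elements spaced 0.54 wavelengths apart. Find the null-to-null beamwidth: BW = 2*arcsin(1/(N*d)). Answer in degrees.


1/(N*d) = 1/(55*0.54) = 0.03367
BW = 2*arcsin(0.03367) = 3.9 degrees

3.9 degrees


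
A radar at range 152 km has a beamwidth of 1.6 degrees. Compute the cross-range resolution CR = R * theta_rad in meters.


BW_rad = 0.027925268
CR = 152000 * 0.027925268 = 4244.6 m

4244.6 m


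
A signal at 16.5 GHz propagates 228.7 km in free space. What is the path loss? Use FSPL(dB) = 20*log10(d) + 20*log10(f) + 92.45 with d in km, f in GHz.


20*log10(228.7) = 47.19
20*log10(16.5) = 24.35
FSPL = 164.0 dB

164.0 dB


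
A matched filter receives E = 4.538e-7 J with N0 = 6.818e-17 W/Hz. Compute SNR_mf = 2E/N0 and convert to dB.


SNR_lin = 2 * 4.538e-7 / 6.818e-17 = 1.331e10
SNR_dB = 10*log10(1.331e10) = 101.2 dB

101.2 dB


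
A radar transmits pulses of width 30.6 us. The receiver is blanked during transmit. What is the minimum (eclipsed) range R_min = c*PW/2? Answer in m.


R_min = 3e8 * 30.6e-6 / 2 = 4590.0 m

4590.0 m


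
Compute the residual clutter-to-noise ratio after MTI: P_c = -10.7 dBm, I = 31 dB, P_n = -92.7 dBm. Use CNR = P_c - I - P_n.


CNR = -10.7 - 31 - (-92.7) = 51.0 dB

51.0 dB


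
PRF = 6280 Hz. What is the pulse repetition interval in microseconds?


PRI = 1/6280 = 0.0001592357 s = 159.2 us

159.2 us


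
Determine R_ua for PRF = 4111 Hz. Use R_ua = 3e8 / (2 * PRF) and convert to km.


R_ua = 3e8 / (2 * 4111) = 36487.5 m = 36.5 km

36.5 km


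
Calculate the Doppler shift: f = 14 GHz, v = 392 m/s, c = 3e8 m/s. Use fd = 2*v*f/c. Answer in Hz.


fd = 2 * 392 * 14000000000.0 / 3e8 = 36586.7 Hz

36586.7 Hz


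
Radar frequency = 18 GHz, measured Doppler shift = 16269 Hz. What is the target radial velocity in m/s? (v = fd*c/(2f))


v = 16269 * 3e8 / (2 * 18000000000.0) = 135.6 m/s

135.6 m/s


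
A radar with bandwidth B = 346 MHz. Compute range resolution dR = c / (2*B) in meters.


dR = 3e8 / (2 * 346000000.0) = 0.43 m

0.43 m


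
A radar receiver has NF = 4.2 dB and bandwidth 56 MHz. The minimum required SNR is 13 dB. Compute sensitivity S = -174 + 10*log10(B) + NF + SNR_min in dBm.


10*log10(56000000.0) = 77.48
S = -174 + 77.48 + 4.2 + 13 = -79.3 dBm

-79.3 dBm


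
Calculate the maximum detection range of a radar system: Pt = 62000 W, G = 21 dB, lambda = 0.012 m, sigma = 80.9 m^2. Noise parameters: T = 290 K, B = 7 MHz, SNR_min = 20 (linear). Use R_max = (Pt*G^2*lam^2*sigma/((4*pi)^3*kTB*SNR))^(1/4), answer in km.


G_lin = 10^(21/10) = 125.892541
R^4 = 62000 * 125.892541^2 * 0.012^2 * 80.9 / ((4*pi)^3 * 1.38e-23 * 290 * 7000000.0 * 20)
R^4 = 1.0296e16 m^4
R_max = (1.0296e16)^(1/4) = 10073.2 m = 10.1 km

10.1 km


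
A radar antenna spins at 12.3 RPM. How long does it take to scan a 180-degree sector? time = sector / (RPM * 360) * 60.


t = 180 / (12.3 * 360) * 60 = 2.44 s

2.44 s


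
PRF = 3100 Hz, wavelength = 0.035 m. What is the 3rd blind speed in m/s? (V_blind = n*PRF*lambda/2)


V_blind = 3 * 3100 * 0.035 / 2 = 162.8 m/s

162.8 m/s


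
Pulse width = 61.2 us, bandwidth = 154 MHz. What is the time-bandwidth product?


TBP = 61.2 * 154 = 9424.8

9424.8


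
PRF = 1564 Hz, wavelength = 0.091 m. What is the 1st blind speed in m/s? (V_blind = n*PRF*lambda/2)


V_blind = 1 * 1564 * 0.091 / 2 = 71.2 m/s

71.2 m/s


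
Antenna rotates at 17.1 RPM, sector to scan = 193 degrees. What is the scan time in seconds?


t = 193 / (17.1 * 360) * 60 = 1.88 s

1.88 s


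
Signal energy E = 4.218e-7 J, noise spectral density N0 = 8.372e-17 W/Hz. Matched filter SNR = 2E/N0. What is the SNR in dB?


SNR_lin = 2 * 4.218e-7 / 8.372e-17 = 1.008e10
SNR_dB = 10*log10(1.008e10) = 100.0 dB

100.0 dB


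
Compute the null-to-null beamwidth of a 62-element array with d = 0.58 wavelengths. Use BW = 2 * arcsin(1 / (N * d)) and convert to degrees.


1/(N*d) = 1/(62*0.58) = 0.027809
BW = 2*arcsin(0.027809) = 3.2 degrees

3.2 degrees


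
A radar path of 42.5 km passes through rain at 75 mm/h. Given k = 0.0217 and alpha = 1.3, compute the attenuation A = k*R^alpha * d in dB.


gamma = 0.0217 * 75^1.3 = 5.94346 dB/km
A = 5.94346 * 42.5 = 252.6 dB

252.6 dB


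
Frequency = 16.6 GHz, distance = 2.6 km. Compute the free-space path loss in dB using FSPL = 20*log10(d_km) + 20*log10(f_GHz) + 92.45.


20*log10(2.6) = 8.3
20*log10(16.6) = 24.4
FSPL = 125.2 dB

125.2 dB


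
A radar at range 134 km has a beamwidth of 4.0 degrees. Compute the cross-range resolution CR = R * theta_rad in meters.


BW_rad = 0.06981317
CR = 134000 * 0.06981317 = 9355.0 m

9355.0 m


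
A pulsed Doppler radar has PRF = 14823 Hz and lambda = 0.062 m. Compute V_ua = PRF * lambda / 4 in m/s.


V_ua = 14823 * 0.062 / 4 = 229.8 m/s

229.8 m/s


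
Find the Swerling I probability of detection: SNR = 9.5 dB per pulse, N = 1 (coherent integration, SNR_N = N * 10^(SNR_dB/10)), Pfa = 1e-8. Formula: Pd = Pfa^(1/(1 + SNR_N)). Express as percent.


SNR_lin = 10^(9.5/10) = 8.91251
SNR_N = 1 * 8.91251 = 8.91251
1/(1 + SNR_N) = 1/9.91251 = 0.1008826
Pd = (1e-8)^0.1008826 = 0.15593
Pd = 15.6%

15.6%


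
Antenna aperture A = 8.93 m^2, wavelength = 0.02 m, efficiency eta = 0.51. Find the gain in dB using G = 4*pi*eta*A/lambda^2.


G_linear = 4*pi*0.51*8.93/0.02^2 = 143077.55
G_dB = 10*log10(143077.55) = 51.6 dB

51.6 dB


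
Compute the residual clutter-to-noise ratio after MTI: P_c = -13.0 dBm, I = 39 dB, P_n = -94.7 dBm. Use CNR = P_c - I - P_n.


CNR = -13.0 - 39 - (-94.7) = 42.7 dB

42.7 dB


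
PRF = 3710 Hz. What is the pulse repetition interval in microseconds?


PRI = 1/3710 = 0.0002695418 s = 269.5 us

269.5 us


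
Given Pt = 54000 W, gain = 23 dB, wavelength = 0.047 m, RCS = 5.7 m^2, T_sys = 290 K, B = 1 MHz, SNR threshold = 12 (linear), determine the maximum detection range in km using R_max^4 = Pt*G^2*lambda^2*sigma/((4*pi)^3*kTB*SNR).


G_lin = 10^(23/10) = 199.526231
R^4 = 54000 * 199.526231^2 * 0.047^2 * 5.7 / ((4*pi)^3 * 1.38e-23 * 290 * 1000000.0 * 12)
R^4 = 2.84038e17 m^4
R_max = (2.84038e17)^(1/4) = 23085.8 m = 23.1 km

23.1 km


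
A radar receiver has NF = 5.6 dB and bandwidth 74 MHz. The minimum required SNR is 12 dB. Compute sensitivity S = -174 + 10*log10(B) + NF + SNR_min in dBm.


10*log10(74000000.0) = 78.69
S = -174 + 78.69 + 5.6 + 12 = -77.7 dBm

-77.7 dBm


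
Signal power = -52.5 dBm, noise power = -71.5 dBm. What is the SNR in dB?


SNR = -52.5 - (-71.5) = 19.0 dB

19.0 dB


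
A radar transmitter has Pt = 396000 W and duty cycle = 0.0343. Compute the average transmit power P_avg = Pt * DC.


P_avg = 396000 * 0.0343 = 13582.8 W

13582.8 W


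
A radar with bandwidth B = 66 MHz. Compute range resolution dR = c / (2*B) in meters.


dR = 3e8 / (2 * 66000000.0) = 2.27 m

2.27 m


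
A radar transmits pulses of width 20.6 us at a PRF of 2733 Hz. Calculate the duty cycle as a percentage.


DC = 20.6e-6 * 2733 * 100 = 5.63%

5.63%


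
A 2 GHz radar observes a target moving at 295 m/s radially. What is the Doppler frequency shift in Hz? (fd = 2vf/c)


fd = 2 * 295 * 2000000000.0 / 3e8 = 3933.3 Hz

3933.3 Hz


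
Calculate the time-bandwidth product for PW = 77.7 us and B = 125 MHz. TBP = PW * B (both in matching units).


TBP = 77.7 * 125 = 9712.5

9712.5


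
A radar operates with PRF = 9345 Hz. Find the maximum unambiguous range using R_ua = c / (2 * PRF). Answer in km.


R_ua = 3e8 / (2 * 9345) = 16051.4 m = 16.1 km

16.1 km


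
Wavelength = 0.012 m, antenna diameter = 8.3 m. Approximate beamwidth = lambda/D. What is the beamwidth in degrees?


BW_rad = 0.012 / 8.3 = 0.001446
BW_deg = 0.08 degrees

0.08 degrees


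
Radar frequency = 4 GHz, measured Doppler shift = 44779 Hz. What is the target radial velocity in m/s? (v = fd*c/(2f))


v = 44779 * 3e8 / (2 * 4000000000.0) = 1679.2 m/s

1679.2 m/s


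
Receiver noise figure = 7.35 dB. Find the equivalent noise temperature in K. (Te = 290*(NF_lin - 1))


NF_lin = 10^(7.35/10) = 5.432503
Te = 290 * (5.432503 - 1) = 1285.4 K

1285.4 K


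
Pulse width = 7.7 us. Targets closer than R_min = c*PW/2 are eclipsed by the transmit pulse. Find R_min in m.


R_min = 3e8 * 7.7e-6 / 2 = 1155.0 m

1155.0 m


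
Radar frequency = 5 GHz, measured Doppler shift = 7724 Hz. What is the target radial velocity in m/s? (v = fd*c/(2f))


v = 7724 * 3e8 / (2 * 5000000000.0) = 231.7 m/s

231.7 m/s


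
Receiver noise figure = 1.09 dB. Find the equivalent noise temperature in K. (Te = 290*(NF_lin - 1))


NF_lin = 10^(1.09/10) = 1.285287
Te = 290 * (1.285287 - 1) = 82.7 K

82.7 K


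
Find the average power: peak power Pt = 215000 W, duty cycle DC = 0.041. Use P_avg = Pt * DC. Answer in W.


P_avg = 215000 * 0.041 = 8815.0 W

8815.0 W


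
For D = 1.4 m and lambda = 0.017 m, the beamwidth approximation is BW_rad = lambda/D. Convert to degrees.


BW_rad = 0.017 / 1.4 = 0.012143
BW_deg = 0.7 degrees

0.7 degrees


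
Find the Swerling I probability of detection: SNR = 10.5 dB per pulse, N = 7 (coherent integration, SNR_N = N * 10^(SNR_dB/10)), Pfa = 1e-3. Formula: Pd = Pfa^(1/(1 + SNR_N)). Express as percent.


SNR_lin = 10^(10.5/10) = 11.22018
SNR_N = 7 * 11.22018 = 78.54126
1/(1 + SNR_N) = 1/79.54126 = 0.0125721
Pd = (1e-3)^0.0125721 = 0.91682
Pd = 91.7%

91.7%


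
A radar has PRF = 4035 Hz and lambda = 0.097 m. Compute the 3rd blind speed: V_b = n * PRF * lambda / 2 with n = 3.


V_blind = 3 * 4035 * 0.097 / 2 = 587.1 m/s

587.1 m/s


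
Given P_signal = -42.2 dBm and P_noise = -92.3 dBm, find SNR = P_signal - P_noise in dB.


SNR = -42.2 - (-92.3) = 50.1 dB

50.1 dB


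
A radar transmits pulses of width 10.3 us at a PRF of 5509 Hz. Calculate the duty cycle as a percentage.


DC = 10.3e-6 * 5509 * 100 = 5.67%

5.67%


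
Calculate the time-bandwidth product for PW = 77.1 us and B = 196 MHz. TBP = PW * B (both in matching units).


TBP = 77.1 * 196 = 15111.6

15111.6


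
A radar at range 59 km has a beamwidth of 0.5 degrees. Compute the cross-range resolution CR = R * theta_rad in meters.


BW_rad = 0.008726646
CR = 59000 * 0.008726646 = 514.9 m

514.9 m


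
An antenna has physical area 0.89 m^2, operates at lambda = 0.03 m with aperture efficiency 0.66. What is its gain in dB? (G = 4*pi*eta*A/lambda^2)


G_linear = 4*pi*0.66*0.89/0.03^2 = 8201.65
G_dB = 10*log10(8201.65) = 39.1 dB

39.1 dB


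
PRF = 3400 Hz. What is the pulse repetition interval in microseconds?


PRI = 1/3400 = 0.0002941176 s = 294.1 us

294.1 us


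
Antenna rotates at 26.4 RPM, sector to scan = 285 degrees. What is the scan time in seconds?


t = 285 / (26.4 * 360) * 60 = 1.8 s

1.8 s


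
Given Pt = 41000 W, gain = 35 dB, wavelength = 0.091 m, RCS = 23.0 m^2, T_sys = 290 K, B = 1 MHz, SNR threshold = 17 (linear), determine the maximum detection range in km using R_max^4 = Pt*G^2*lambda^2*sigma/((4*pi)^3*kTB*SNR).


G_lin = 10^(35/10) = 3162.27766
R^4 = 41000 * 3162.27766^2 * 0.091^2 * 23.0 / ((4*pi)^3 * 1.38e-23 * 290 * 1000000.0 * 17)
R^4 = 5.78414e20 m^4
R_max = (5.78414e20)^(1/4) = 155081.4 m = 155.1 km

155.1 km


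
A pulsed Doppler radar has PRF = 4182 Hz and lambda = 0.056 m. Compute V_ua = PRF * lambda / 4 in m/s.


V_ua = 4182 * 0.056 / 4 = 58.5 m/s

58.5 m/s


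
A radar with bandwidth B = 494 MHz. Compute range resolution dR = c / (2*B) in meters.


dR = 3e8 / (2 * 494000000.0) = 0.3 m

0.3 m


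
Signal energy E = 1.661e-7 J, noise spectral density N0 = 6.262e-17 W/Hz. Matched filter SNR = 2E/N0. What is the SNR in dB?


SNR_lin = 2 * 1.661e-7 / 6.262e-17 = 5.305e9
SNR_dB = 10*log10(5.305e9) = 97.2 dB

97.2 dB


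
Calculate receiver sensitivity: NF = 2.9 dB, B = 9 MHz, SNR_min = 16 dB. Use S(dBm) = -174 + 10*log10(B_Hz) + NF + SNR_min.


10*log10(9000000.0) = 69.54
S = -174 + 69.54 + 2.9 + 16 = -85.6 dBm

-85.6 dBm


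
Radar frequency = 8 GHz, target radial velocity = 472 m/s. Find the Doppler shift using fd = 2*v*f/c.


fd = 2 * 472 * 8000000000.0 / 3e8 = 25173.3 Hz

25173.3 Hz


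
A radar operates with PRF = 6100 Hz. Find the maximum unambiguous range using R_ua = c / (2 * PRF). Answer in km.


R_ua = 3e8 / (2 * 6100) = 24590.2 m = 24.6 km

24.6 km


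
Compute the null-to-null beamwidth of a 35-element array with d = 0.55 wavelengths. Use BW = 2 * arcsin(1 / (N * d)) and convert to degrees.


1/(N*d) = 1/(35*0.55) = 0.051948
BW = 2*arcsin(0.051948) = 6.0 degrees

6.0 degrees


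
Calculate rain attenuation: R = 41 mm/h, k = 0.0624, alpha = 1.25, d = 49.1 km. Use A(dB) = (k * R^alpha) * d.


gamma = 0.0624 * 41^1.25 = 6.473877 dB/km
A = 6.473877 * 49.1 = 317.87 dB

317.87 dB


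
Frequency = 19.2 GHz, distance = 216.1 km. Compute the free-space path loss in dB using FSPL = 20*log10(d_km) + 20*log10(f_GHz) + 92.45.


20*log10(216.1) = 46.69
20*log10(19.2) = 25.67
FSPL = 164.8 dB

164.8 dB


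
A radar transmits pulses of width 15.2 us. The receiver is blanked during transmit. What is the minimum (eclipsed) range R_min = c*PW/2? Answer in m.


R_min = 3e8 * 15.2e-6 / 2 = 2280.0 m

2280.0 m


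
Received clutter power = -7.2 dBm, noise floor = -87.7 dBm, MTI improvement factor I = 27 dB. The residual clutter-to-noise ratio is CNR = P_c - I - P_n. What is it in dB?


CNR = -7.2 - 27 - (-87.7) = 53.5 dB

53.5 dB


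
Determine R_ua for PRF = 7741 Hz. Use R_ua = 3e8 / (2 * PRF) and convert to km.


R_ua = 3e8 / (2 * 7741) = 19377.3 m = 19.4 km

19.4 km


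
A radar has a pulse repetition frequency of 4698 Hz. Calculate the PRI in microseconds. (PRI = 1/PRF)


PRI = 1/4698 = 0.0002128565 s = 212.9 us

212.9 us


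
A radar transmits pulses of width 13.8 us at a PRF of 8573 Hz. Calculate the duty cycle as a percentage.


DC = 13.8e-6 * 8573 * 100 = 11.83%

11.83%


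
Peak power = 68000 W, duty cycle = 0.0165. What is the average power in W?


P_avg = 68000 * 0.0165 = 1122.0 W

1122.0 W


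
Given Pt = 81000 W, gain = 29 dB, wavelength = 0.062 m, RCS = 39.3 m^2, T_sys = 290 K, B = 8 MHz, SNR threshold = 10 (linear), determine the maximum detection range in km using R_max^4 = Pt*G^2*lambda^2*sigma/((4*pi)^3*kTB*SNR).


G_lin = 10^(29/10) = 794.328235
R^4 = 81000 * 794.328235^2 * 0.062^2 * 39.3 / ((4*pi)^3 * 1.38e-23 * 290 * 8000000.0 * 10)
R^4 = 1.21525e19 m^4
R_max = (1.21525e19)^(1/4) = 59042.7 m = 59.0 km

59.0 km


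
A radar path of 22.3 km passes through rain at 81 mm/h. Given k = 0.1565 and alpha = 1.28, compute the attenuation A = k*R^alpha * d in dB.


gamma = 0.1565 * 81^1.28 = 43.388553 dB/km
A = 43.388553 * 22.3 = 967.56 dB

967.56 dB


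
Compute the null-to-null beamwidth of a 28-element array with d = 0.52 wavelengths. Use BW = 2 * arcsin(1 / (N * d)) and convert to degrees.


1/(N*d) = 1/(28*0.52) = 0.068681
BW = 2*arcsin(0.068681) = 7.9 degrees

7.9 degrees


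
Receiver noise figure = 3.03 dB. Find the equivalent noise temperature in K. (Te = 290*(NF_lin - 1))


NF_lin = 10^(3.03/10) = 2.009093
Te = 290 * (2.009093 - 1) = 292.6 K

292.6 K


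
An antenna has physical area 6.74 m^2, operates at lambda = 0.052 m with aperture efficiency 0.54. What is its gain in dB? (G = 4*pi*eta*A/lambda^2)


G_linear = 4*pi*0.54*6.74/0.052^2 = 16914.41
G_dB = 10*log10(16914.41) = 42.3 dB

42.3 dB


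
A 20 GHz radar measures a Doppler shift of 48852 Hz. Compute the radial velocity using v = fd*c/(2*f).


v = 48852 * 3e8 / (2 * 20000000000.0) = 366.4 m/s

366.4 m/s


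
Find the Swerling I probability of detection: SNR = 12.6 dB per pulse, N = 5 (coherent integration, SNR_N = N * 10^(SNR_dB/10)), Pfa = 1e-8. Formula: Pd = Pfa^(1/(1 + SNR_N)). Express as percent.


SNR_lin = 10^(12.6/10) = 18.19701
SNR_N = 5 * 18.19701 = 90.98505
1/(1 + SNR_N) = 1/91.98505 = 0.0108713
Pd = (1e-8)^0.0108713 = 0.81852
Pd = 81.9%

81.9%


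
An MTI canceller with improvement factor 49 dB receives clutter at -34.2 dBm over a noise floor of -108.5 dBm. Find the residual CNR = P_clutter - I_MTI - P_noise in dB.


CNR = -34.2 - 49 - (-108.5) = 25.3 dB

25.3 dB


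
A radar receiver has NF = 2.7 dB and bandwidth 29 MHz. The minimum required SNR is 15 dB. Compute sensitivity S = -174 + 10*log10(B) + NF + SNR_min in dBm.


10*log10(29000000.0) = 74.62
S = -174 + 74.62 + 2.7 + 15 = -81.7 dBm

-81.7 dBm


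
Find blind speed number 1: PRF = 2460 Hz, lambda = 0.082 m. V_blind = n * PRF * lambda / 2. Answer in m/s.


V_blind = 1 * 2460 * 0.082 / 2 = 100.9 m/s

100.9 m/s


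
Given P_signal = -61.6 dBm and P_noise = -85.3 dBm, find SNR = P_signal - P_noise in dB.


SNR = -61.6 - (-85.3) = 23.7 dB

23.7 dB


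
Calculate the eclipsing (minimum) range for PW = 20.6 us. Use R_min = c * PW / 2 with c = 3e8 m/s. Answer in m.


R_min = 3e8 * 20.6e-6 / 2 = 3090.0 m

3090.0 m


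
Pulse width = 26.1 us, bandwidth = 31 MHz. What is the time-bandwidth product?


TBP = 26.1 * 31 = 809.1

809.1


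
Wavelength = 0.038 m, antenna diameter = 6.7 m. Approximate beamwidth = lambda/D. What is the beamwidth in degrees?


BW_rad = 0.038 / 6.7 = 0.005672
BW_deg = 0.32 degrees

0.32 degrees


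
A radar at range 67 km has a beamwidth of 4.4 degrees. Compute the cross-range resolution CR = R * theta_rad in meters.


BW_rad = 0.076794487
CR = 67000 * 0.076794487 = 5145.2 m

5145.2 m


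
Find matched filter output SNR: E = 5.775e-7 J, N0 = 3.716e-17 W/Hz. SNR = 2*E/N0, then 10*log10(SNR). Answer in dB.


SNR_lin = 2 * 5.775e-7 / 3.716e-17 = 3.108e10
SNR_dB = 10*log10(3.108e10) = 104.9 dB

104.9 dB


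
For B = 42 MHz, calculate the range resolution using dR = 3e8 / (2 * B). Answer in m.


dR = 3e8 / (2 * 42000000.0) = 3.57 m

3.57 m


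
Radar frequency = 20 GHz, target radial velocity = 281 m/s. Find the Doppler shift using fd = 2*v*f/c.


fd = 2 * 281 * 20000000000.0 / 3e8 = 37466.7 Hz

37466.7 Hz


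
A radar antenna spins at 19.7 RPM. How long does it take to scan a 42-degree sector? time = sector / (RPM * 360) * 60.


t = 42 / (19.7 * 360) * 60 = 0.36 s

0.36 s


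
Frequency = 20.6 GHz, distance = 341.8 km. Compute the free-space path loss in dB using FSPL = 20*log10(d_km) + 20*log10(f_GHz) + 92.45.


20*log10(341.8) = 50.68
20*log10(20.6) = 26.28
FSPL = 169.4 dB

169.4 dB


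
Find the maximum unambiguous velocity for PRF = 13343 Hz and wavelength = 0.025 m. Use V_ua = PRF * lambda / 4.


V_ua = 13343 * 0.025 / 4 = 83.4 m/s

83.4 m/s


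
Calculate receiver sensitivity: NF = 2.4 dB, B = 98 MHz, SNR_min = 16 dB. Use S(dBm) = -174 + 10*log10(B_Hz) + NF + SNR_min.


10*log10(98000000.0) = 79.91
S = -174 + 79.91 + 2.4 + 16 = -75.7 dBm

-75.7 dBm


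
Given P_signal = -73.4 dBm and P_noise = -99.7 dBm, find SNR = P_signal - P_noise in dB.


SNR = -73.4 - (-99.7) = 26.3 dB

26.3 dB


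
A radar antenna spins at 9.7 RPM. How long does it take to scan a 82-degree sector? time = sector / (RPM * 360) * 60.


t = 82 / (9.7 * 360) * 60 = 1.41 s

1.41 s


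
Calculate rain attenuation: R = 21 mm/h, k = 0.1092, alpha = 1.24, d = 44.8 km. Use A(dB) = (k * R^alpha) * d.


gamma = 0.1092 * 21^1.24 = 4.761837 dB/km
A = 4.761837 * 44.8 = 213.33 dB

213.33 dB


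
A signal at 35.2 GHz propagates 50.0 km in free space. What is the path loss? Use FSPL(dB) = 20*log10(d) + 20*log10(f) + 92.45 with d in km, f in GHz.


20*log10(50.0) = 33.98
20*log10(35.2) = 30.93
FSPL = 157.4 dB

157.4 dB


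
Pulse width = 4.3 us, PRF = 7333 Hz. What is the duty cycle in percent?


DC = 4.3e-6 * 7333 * 100 = 3.15%

3.15%


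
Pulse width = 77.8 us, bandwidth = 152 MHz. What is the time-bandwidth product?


TBP = 77.8 * 152 = 11825.6

11825.6


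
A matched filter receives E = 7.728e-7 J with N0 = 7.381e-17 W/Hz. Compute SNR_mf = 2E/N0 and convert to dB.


SNR_lin = 2 * 7.728e-7 / 7.381e-17 = 2.094e10
SNR_dB = 10*log10(2.094e10) = 103.2 dB

103.2 dB


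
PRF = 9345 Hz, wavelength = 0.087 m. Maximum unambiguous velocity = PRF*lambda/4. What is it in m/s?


V_ua = 9345 * 0.087 / 4 = 203.3 m/s

203.3 m/s


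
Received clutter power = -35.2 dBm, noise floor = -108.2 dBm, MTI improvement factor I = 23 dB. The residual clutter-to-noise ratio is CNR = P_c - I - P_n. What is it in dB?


CNR = -35.2 - 23 - (-108.2) = 50.0 dB

50.0 dB


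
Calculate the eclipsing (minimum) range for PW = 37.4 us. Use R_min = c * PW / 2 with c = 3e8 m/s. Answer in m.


R_min = 3e8 * 37.4e-6 / 2 = 5610.0 m

5610.0 m


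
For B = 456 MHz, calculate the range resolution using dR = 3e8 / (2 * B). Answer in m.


dR = 3e8 / (2 * 456000000.0) = 0.33 m

0.33 m


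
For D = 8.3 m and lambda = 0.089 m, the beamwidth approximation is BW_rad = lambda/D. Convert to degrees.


BW_rad = 0.089 / 8.3 = 0.010723
BW_deg = 0.61 degrees

0.61 degrees


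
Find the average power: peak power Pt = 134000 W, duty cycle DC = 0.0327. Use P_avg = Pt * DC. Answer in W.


P_avg = 134000 * 0.0327 = 4381.8 W

4381.8 W


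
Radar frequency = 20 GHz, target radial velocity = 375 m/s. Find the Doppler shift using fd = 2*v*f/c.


fd = 2 * 375 * 20000000000.0 / 3e8 = 50000.0 Hz

50000.0 Hz


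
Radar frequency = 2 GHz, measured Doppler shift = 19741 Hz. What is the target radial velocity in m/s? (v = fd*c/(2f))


v = 19741 * 3e8 / (2 * 2000000000.0) = 1480.6 m/s

1480.6 m/s


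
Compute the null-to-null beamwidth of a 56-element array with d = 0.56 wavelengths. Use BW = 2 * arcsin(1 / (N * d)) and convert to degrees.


1/(N*d) = 1/(56*0.56) = 0.031888
BW = 2*arcsin(0.031888) = 3.7 degrees

3.7 degrees


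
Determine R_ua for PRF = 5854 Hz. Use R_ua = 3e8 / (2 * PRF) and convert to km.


R_ua = 3e8 / (2 * 5854) = 25623.5 m = 25.6 km

25.6 km


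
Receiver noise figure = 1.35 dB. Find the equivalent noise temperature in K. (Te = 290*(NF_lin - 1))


NF_lin = 10^(1.35/10) = 1.364583
Te = 290 * (1.364583 - 1) = 105.7 K

105.7 K


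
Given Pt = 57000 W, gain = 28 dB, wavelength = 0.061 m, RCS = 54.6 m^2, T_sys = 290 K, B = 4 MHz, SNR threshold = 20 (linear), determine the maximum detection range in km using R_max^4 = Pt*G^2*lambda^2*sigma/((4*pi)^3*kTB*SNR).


G_lin = 10^(28/10) = 630.957344
R^4 = 57000 * 630.957344^2 * 0.061^2 * 54.6 / ((4*pi)^3 * 1.38e-23 * 290 * 4000000.0 * 20)
R^4 = 7.25656e18 m^4
R_max = (7.25656e18)^(1/4) = 51901.8 m = 51.9 km

51.9 km


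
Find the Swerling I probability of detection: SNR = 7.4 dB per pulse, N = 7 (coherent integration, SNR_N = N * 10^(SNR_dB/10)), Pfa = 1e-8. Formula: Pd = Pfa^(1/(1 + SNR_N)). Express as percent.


SNR_lin = 10^(7.4/10) = 5.49541
SNR_N = 7 * 5.49541 = 38.46787
1/(1 + SNR_N) = 1/39.46787 = 0.0253371
Pd = (1e-8)^0.0253371 = 0.62705
Pd = 62.7%

62.7%
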